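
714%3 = 0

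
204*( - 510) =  - 104040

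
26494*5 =132470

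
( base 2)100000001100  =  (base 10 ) 2060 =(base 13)C26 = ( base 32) 20c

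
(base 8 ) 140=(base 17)5b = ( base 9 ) 116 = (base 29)39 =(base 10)96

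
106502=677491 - 570989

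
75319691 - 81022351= -5702660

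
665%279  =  107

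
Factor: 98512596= 2^2 * 3^2 *7^1*13^1*30071^1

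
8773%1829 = 1457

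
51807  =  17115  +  34692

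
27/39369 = 9/13123   =  0.00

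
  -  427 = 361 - 788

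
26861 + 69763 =96624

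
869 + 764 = 1633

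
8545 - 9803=-1258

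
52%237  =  52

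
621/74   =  8+29/74 = 8.39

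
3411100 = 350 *9746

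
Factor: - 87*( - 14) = 2^1*3^1*7^1*29^1 = 1218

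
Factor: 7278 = 2^1*3^1 * 1213^1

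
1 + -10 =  - 9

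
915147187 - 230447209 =684699978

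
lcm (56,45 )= 2520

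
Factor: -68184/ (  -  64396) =18/17=2^1*3^2 * 17^( -1 )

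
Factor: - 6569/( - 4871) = 4871^(-1) * 6569^1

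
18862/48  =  392 + 23/24 = 392.96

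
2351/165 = 2351/165 =14.25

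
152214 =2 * 76107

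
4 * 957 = 3828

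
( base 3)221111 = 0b1010110000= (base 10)688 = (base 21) 1bg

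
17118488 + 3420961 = 20539449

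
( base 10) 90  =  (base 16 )5a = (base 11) 82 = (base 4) 1122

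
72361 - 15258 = 57103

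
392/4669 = 56/667= 0.08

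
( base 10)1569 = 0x621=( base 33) 1ei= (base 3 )2011010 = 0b11000100001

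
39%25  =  14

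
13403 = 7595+5808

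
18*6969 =125442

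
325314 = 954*341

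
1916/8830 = 958/4415 = 0.22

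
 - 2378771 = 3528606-5907377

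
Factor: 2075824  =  2^4*137^1 * 947^1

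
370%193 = 177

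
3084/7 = 3084/7 = 440.57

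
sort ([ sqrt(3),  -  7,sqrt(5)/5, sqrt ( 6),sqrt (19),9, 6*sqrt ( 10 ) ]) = [-7,sqrt(5) /5,sqrt( 3),sqrt( 6),sqrt( 19), 9,6 *sqrt(10)] 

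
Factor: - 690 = - 2^1 * 3^1*5^1*23^1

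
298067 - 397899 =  - 99832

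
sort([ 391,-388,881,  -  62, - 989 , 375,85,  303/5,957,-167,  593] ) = [  -  989,-388,-167,-62,303/5,85,375, 391, 593 , 881, 957] 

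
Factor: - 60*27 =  -2^2*3^4*5^1 = - 1620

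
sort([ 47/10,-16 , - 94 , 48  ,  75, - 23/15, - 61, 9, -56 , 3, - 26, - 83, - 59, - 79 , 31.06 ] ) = [ - 94, - 83, - 79 , - 61, - 59, - 56, - 26, - 16,- 23/15,  3,47/10,9,31.06, 48, 75]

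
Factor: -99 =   -  3^2*11^1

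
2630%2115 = 515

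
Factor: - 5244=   -  2^2*3^1*19^1  *  23^1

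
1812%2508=1812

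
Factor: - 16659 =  - 3^3 * 617^1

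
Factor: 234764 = 2^2*19^1*3089^1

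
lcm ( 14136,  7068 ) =14136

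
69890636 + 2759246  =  72649882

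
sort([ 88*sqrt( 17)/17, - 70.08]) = [ - 70.08, 88*sqrt( 17 )/17 ] 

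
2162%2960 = 2162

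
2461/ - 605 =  - 5+564/605= - 4.07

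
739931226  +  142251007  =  882182233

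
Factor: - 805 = -5^1 * 7^1*23^1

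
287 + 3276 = 3563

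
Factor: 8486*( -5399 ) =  - 45815914 =- 2^1*4243^1 * 5399^1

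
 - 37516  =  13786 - 51302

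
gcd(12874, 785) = 157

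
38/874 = 1/23= 0.04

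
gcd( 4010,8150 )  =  10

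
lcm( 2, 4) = 4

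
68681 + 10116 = 78797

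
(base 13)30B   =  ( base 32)g6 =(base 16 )206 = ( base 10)518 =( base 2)1000000110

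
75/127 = 75/127 = 0.59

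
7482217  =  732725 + 6749492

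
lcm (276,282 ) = 12972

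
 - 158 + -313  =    -  471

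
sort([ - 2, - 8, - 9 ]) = [ - 9, - 8 ,-2]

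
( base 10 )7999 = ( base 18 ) 16c7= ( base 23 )F2I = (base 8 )17477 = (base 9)11867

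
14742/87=169+13/29 =169.45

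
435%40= 35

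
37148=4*9287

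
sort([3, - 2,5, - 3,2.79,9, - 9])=[ - 9, - 3, - 2,2.79,3,5,9]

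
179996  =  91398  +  88598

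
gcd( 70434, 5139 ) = 9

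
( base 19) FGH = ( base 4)1121220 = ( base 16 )1668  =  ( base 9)7773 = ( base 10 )5736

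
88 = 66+22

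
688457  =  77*8941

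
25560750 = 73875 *346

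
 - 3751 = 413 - 4164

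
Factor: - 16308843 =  - 3^1*5436281^1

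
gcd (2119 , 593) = 1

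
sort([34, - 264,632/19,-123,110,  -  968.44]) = [ - 968.44,-264, - 123,632/19,  34,  110]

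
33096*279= 9233784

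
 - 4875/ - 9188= 4875/9188 = 0.53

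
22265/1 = 22265 = 22265.00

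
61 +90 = 151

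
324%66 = 60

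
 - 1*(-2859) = 2859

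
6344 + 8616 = 14960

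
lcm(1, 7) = 7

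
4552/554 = 8 + 60/277 = 8.22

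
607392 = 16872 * 36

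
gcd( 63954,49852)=22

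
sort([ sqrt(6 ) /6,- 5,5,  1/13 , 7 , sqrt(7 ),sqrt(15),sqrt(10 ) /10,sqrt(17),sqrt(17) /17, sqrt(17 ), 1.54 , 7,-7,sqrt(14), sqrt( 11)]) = [ - 7 , - 5 , 1/13,  sqrt( 17)/17 , sqrt(10) /10,sqrt( 6) /6, 1.54,sqrt ( 7),sqrt ( 11 ),sqrt(14),sqrt(15), sqrt(17),sqrt( 17 ), 5,7,  7 ]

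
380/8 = 47 + 1/2 = 47.50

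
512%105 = 92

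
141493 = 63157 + 78336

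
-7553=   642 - 8195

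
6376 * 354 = 2257104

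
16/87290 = 8/43645 = 0.00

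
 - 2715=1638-4353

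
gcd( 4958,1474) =134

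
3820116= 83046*46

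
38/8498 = 19/4249=0.00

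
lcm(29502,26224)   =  236016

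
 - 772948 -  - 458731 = -314217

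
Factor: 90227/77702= 2^( - 1 )*38851^ ( - 1)*90227^1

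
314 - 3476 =-3162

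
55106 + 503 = 55609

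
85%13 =7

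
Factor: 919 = 919^1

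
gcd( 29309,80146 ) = 1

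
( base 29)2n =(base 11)74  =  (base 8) 121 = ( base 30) 2l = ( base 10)81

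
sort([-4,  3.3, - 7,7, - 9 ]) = [ - 9, - 7, - 4,3.3,7]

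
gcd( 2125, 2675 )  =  25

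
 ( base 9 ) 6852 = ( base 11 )3899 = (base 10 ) 5069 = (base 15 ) 177E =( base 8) 11715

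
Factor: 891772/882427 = 127396/126061 = 2^2*13^( - 1) *9697^(-1)*31849^1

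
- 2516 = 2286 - 4802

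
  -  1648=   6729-8377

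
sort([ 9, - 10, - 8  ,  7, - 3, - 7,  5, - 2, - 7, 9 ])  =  [  -  10,- 8, - 7, - 7, - 3, - 2, 5,7,  9, 9] 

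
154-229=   -  75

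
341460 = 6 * 56910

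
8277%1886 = 733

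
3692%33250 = 3692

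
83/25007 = 83/25007 = 0.00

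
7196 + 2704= 9900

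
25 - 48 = - 23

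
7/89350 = 7/89350 = 0.00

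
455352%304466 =150886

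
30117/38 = 792 + 21/38 =792.55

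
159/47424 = 53/15808 = 0.00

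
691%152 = 83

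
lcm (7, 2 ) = 14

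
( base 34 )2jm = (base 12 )1884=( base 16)ba4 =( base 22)63A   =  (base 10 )2980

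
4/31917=4/31917 = 0.00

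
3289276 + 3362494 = 6651770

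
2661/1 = 2661= 2661.00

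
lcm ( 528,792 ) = 1584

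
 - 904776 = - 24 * 37699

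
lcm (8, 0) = 0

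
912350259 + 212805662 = 1125155921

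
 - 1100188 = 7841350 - 8941538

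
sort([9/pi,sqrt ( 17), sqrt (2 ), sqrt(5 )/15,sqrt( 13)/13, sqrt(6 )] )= [ sqrt ( 5)/15, sqrt( 13 )/13, sqrt(2),sqrt(6), 9/pi,sqrt(17 ) ]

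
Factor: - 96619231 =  - 331^1*291901^1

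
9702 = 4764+4938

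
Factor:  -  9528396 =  - 2^2 * 3^1*794033^1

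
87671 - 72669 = 15002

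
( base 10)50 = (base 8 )62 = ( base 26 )1O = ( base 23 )24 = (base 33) 1H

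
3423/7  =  489 = 489.00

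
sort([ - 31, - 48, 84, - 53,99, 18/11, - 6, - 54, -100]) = [-100,-54, - 53, - 48,  -  31,- 6, 18/11,84,  99 ]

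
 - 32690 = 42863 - 75553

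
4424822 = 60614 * 73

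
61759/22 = 61759/22 = 2807.23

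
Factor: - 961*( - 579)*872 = 2^3* 3^1*31^2* 109^1 * 193^1 = 485197368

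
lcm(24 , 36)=72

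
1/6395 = 1/6395 = 0.00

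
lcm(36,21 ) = 252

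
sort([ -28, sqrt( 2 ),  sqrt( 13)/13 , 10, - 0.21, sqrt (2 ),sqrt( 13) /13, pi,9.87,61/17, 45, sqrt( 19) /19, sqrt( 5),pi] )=[ - 28, - 0.21,sqrt( 19 )/19 , sqrt( 13 )/13, sqrt( 13 ) /13,sqrt( 2),sqrt( 2), sqrt( 5),  pi , pi, 61/17,9.87, 10,  45 ] 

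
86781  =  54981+31800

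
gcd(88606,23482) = 2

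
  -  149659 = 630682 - 780341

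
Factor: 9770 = 2^1*5^1*977^1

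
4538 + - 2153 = 2385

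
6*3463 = 20778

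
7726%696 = 70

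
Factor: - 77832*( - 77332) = 2^5*3^2*23^1*47^1*19333^1= 6018904224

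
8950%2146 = 366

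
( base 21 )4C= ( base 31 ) 33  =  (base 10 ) 96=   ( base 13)75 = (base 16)60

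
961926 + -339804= 622122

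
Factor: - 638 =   -  2^1* 11^1* 29^1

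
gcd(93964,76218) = 2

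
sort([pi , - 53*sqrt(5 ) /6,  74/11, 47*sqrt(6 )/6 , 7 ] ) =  [ - 53*sqrt ( 5 )/6, pi , 74/11, 7, 47*sqrt(6)/6]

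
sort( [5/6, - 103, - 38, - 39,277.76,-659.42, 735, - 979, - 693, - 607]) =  [ - 979, - 693 ,-659.42,-607, - 103,  -  39, - 38,5/6,277.76,735] 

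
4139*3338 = 13815982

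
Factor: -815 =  - 5^1*163^1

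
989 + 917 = 1906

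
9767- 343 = 9424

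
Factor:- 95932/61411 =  - 2^2* 7^(-1) * 29^1*31^( - 1 ) * 283^( - 1)  *  827^1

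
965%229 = 49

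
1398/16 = 699/8 = 87.38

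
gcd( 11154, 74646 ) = 858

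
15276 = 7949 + 7327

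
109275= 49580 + 59695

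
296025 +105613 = 401638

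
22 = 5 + 17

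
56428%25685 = 5058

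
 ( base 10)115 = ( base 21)5a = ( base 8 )163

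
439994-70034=369960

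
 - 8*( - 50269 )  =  402152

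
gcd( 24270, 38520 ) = 30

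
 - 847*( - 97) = 82159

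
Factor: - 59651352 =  - 2^3*3^2 * 353^1*  2347^1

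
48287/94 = 513 + 65/94 = 513.69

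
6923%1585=583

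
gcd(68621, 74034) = 1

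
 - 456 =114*( - 4)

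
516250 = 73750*7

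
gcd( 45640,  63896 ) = 9128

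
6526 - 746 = 5780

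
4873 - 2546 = 2327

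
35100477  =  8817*3981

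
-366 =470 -836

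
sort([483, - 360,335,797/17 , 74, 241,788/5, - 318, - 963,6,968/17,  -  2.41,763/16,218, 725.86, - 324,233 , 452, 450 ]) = [ - 963 , - 360, - 324, - 318, - 2.41,6 , 797/17,763/16, 968/17,  74,788/5,  218,233,241,335,450,452, 483, 725.86] 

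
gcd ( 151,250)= 1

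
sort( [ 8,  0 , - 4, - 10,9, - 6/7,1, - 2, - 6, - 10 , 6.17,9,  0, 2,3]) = [ - 10, - 10, -6, - 4,  -  2, - 6/7,  0,0, 1, 2,  3, 6.17, 8, 9 , 9] 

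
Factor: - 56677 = -19^2*157^1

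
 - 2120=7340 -9460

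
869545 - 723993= 145552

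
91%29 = 4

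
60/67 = 60/67 = 0.90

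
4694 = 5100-406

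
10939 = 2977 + 7962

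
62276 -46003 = 16273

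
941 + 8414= 9355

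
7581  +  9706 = 17287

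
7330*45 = 329850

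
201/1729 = 201/1729 = 0.12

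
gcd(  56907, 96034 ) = 1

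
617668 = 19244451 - 18626783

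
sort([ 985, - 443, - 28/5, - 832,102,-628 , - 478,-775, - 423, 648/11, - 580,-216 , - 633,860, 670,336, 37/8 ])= [-832,-775,-633, - 628, - 580,  -  478,-443 , - 423, - 216, - 28/5,37/8,648/11,102,336,670,860,985]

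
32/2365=32/2365 = 0.01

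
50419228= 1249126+49170102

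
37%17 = 3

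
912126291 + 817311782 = 1729438073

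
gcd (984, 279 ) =3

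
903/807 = 1 + 32/269 = 1.12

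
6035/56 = 107+ 43/56 = 107.77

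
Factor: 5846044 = 2^2*1461511^1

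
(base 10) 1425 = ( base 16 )591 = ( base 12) 9a9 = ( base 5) 21200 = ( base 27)1pl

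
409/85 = 409/85 = 4.81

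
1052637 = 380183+672454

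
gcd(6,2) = 2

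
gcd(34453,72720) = 1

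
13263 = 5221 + 8042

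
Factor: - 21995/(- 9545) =53/23 = 23^( - 1)*53^1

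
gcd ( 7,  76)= 1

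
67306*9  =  605754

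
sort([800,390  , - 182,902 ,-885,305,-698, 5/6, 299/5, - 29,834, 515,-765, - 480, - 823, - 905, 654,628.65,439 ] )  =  [ - 905,-885,-823,-765, - 698, - 480, - 182, - 29, 5/6, 299/5,305,390, 439,515,628.65, 654,800,834, 902]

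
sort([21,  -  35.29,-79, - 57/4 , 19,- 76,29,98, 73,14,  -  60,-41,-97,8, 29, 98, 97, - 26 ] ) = [ - 97, - 79, - 76, - 60, - 41,-35.29 , - 26,  -  57/4, 8,14,  19,21, 29, 29,73,97,  98,98]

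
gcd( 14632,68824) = 8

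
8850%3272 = 2306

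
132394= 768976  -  636582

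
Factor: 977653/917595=3^( - 3 )*5^( - 1 )*7^( - 1 )*  17^1*131^1*439^1*971^ ( -1) 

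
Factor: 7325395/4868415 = 3^( - 2 ) * 7^1*11^1*53^1 *359^1* 108187^( - 1 ) = 1465079/973683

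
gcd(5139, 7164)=9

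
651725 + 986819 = 1638544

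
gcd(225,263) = 1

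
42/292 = 21/146 =0.14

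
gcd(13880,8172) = 4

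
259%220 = 39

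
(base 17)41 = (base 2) 1000101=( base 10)69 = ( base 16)45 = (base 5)234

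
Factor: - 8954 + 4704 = -2^1*5^3*17^1 = - 4250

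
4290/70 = 61  +  2/7 = 61.29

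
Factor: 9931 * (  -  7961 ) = -19^1*419^1* 9931^1 = -79060691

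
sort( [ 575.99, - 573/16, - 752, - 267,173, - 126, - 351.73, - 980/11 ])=[ - 752, - 351.73, - 267, - 126,- 980/11, - 573/16, 173,575.99 ] 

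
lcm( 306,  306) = 306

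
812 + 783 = 1595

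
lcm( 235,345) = 16215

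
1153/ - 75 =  - 16 + 47/75  =  - 15.37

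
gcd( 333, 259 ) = 37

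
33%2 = 1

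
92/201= 92/201 = 0.46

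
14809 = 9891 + 4918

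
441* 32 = 14112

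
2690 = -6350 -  - 9040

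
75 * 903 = 67725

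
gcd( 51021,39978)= 9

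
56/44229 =56/44229 = 0.00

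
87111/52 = 1675+11/52 = 1675.21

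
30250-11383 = 18867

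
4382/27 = 162 + 8/27 = 162.30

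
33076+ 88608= 121684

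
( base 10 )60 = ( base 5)220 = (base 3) 2020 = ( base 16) 3c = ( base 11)55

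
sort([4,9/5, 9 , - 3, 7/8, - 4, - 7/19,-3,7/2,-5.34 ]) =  [ - 5.34, - 4 ,-3,-3, - 7/19, 7/8,  9/5, 7/2,4, 9] 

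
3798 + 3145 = 6943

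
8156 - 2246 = 5910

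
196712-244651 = - 47939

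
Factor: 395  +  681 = 1076 = 2^2*269^1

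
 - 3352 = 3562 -6914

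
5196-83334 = - 78138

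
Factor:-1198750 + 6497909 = 5299159^1=5299159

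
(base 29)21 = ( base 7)113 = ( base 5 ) 214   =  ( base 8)73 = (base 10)59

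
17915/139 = 128 + 123/139  =  128.88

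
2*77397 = 154794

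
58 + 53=111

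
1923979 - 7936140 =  - 6012161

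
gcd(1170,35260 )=10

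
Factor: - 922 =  - 2^1*461^1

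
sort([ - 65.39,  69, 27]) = [-65.39,27 , 69 ] 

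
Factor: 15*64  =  960 = 2^6*3^1*5^1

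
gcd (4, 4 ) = 4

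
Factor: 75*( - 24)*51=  - 91800 = - 2^3  *  3^3 * 5^2*17^1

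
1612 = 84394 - 82782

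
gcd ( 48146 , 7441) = 7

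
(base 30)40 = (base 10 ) 120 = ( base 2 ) 1111000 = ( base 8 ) 170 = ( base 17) 71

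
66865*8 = 534920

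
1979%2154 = 1979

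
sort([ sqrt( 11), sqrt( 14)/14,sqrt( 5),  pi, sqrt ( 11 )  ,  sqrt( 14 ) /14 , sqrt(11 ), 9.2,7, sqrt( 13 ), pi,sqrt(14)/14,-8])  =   [ - 8, sqrt ( 14) /14,sqrt(14) /14, sqrt(14 ) /14,sqrt(5),pi,  pi,sqrt( 11),  sqrt(11 ), sqrt( 11), sqrt(13), 7, 9.2 ] 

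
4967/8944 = 4967/8944  =  0.56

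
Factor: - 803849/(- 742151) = 742151^(-1) * 803849^1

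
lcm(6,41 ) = 246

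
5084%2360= 364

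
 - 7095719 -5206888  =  -12302607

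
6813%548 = 237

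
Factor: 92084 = 2^2*23021^1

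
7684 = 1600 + 6084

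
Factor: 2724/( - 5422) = -2^1*3^1*227^1*2711^( - 1) =-1362/2711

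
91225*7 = 638575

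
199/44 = 199/44 = 4.52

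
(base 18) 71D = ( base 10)2299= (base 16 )8fb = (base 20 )5ej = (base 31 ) 2C5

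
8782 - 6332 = 2450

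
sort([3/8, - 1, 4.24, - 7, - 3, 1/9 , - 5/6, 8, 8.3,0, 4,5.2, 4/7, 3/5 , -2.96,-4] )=[ - 7,-4, - 3, - 2.96, - 1, - 5/6, 0, 1/9, 3/8,  4/7, 3/5, 4 , 4.24, 5.2,8, 8.3]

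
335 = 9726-9391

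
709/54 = 709/54 = 13.13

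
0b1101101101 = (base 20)23H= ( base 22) 1hj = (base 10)877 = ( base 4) 31231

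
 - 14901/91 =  - 14901/91 = - 163.75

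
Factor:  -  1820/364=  - 5 = - 5^1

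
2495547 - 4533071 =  - 2037524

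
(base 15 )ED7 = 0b110100011000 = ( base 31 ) 3F4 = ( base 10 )3352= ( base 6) 23304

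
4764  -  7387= - 2623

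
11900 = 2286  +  9614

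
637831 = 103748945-103111114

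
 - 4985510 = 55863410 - 60848920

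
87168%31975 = 23218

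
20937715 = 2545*8227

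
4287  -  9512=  - 5225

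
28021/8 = 3502 +5/8 =3502.62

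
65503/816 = 65503/816 = 80.27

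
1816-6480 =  - 4664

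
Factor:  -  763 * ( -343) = 7^4*109^1 = 261709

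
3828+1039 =4867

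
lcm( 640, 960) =1920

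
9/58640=9/58640 = 0.00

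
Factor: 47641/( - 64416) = - 71/96=- 2^ ( - 5)*3^( -1 ) * 71^1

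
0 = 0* 85672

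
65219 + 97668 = 162887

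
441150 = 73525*6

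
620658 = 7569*82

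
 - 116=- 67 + -49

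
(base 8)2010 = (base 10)1032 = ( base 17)39c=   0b10000001000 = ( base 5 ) 13112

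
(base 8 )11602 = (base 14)1B6A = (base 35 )42O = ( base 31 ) 563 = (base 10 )4994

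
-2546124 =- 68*37443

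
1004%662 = 342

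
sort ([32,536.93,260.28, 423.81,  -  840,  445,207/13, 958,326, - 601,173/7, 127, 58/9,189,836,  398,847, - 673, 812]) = [-840,-673, - 601,58/9,207/13,173/7,32,127, 189,260.28,326, 398, 423.81,445,536.93,812,836,847,958]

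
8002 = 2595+5407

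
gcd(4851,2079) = 693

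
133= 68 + 65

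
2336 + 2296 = 4632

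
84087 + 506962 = 591049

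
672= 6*112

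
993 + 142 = 1135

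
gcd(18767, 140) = 7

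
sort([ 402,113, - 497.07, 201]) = [  -  497.07, 113,  201,402 ]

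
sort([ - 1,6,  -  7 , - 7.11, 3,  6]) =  [  -  7.11,  -  7, - 1,3, 6,6] 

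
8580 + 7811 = 16391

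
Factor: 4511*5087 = 13^1*347^1 * 5087^1 = 22947457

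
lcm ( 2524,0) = 0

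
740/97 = 740/97 = 7.63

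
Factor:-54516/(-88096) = 2^( - 3 )*3^1*7^1*11^1*59^1*2753^( - 1) = 13629/22024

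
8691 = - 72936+81627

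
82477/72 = 82477/72 = 1145.51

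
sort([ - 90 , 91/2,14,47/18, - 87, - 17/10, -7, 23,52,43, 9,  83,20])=[ - 90, - 87, - 7,-17/10, 47/18,9,14, 20,23 , 43, 91/2, 52, 83] 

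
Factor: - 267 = -3^1*89^1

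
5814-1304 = 4510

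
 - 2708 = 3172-5880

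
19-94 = -75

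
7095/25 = 283 + 4/5 = 283.80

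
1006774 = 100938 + 905836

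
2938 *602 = 1768676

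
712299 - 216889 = 495410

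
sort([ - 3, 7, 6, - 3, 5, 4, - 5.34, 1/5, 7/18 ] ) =[  -  5.34, - 3, - 3,1/5, 7/18, 4,5, 6, 7]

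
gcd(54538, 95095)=11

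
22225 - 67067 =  - 44842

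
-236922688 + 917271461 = 680348773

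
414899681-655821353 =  - 240921672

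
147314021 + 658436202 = 805750223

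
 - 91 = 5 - 96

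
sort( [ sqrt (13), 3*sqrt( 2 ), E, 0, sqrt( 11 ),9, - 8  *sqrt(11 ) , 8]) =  [-8 * sqrt( 11 ), 0, E, sqrt (11 ),sqrt( 13 ),3*sqrt( 2 ), 8,9 ] 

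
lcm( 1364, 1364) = 1364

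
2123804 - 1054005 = 1069799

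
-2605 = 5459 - 8064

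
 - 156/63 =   -  3 + 11/21 = - 2.48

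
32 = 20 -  -12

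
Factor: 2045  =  5^1*409^1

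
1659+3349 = 5008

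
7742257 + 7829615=15571872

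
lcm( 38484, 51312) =153936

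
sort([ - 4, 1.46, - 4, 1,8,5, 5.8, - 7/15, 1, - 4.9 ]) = [ - 4.9, - 4, - 4 , - 7/15, 1,1, 1.46, 5,  5.8, 8]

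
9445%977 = 652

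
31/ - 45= - 31/45=- 0.69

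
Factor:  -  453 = - 3^1* 151^1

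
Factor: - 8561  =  -7^1*1223^1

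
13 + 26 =39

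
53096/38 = 26548/19 = 1397.26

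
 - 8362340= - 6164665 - 2197675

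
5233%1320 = 1273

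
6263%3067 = 129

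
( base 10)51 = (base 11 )47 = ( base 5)201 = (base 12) 43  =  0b110011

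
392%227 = 165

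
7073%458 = 203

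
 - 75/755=-1 + 136/151 =-0.10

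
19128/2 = 9564 = 9564.00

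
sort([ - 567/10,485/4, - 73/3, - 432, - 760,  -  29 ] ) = [ - 760, - 432, - 567/10 ,  -  29, - 73/3,485/4 ] 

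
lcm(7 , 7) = 7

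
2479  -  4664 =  - 2185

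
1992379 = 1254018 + 738361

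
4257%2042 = 173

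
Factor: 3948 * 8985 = 2^2*3^2* 5^1*7^1*47^1*599^1 = 35472780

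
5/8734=5/8734 = 0.00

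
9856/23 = 9856/23 = 428.52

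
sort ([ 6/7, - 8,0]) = [- 8,0, 6/7]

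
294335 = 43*6845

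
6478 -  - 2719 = 9197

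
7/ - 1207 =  - 7/1207 = - 0.01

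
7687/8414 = 7687/8414 = 0.91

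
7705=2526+5179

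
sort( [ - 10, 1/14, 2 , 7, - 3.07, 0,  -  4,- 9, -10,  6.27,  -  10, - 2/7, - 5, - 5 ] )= [ - 10, - 10, - 10, - 9, - 5, - 5, - 4, - 3.07,-2/7, 0,1/14,  2, 6.27, 7]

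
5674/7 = 810+4/7 = 810.57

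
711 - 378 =333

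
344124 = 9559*36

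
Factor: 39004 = 2^2* 7^2*199^1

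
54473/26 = 2095 + 3/26 = 2095.12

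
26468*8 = 211744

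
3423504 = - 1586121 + 5009625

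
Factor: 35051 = 35051^1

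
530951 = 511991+18960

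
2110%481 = 186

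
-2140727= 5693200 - 7833927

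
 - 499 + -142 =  - 641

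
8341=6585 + 1756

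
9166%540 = 526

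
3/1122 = 1/374=0.00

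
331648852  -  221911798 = 109737054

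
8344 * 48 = 400512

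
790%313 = 164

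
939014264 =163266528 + 775747736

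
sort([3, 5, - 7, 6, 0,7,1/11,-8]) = [-8 , - 7, 0 , 1/11,3, 5,6 , 7]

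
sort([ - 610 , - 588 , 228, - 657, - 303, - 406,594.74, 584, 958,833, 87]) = [ - 657,- 610,-588  ,  -  406,  -  303, 87, 228,584,594.74,833,  958 ]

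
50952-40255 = 10697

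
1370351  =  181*7571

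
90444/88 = 22611/22  =  1027.77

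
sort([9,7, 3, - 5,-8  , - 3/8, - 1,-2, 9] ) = [ - 8, - 5, - 2, - 1, - 3/8, 3,  7, 9, 9 ]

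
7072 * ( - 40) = -282880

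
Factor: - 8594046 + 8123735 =  -  470311 =- 41^1*11471^1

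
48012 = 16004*3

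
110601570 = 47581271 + 63020299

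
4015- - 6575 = 10590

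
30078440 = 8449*3560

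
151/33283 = 151/33283 = 0.00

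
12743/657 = 19 + 260/657 = 19.40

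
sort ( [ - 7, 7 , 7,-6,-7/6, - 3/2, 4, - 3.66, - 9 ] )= [ - 9,-7, - 6,-3.66,-3/2,-7/6, 4,7,7] 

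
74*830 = 61420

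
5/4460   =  1/892 = 0.00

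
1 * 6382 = 6382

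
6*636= 3816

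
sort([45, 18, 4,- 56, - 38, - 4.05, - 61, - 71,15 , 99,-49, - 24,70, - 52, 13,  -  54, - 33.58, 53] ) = [ - 71, - 61, - 56, - 54,  -  52,-49, - 38, - 33.58, - 24,  -  4.05, 4, 13, 15, 18, 45, 53,70, 99] 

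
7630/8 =953 + 3/4 = 953.75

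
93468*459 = 42901812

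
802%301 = 200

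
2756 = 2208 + 548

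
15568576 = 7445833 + 8122743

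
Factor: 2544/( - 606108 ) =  - 4/953 = -  2^2  *  953^ (-1)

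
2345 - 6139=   -  3794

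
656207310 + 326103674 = 982310984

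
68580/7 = 9797 + 1/7=9797.14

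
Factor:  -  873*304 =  - 2^4*3^2 * 19^1*97^1 = -265392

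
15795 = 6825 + 8970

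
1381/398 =3 + 187/398=3.47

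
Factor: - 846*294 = -2^2 * 3^3*7^2*47^1  =  - 248724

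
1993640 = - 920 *(  -  2167 ) 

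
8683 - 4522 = 4161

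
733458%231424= 39186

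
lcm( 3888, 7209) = 346032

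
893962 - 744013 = 149949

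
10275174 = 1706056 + 8569118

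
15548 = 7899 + 7649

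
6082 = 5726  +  356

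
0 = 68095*0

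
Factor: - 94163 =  - 17^1*29^1*191^1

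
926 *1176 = 1088976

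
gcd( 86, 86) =86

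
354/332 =1+ 11/166 = 1.07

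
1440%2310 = 1440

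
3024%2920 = 104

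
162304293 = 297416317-135112024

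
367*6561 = 2407887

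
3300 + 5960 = 9260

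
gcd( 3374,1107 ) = 1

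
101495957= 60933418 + 40562539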